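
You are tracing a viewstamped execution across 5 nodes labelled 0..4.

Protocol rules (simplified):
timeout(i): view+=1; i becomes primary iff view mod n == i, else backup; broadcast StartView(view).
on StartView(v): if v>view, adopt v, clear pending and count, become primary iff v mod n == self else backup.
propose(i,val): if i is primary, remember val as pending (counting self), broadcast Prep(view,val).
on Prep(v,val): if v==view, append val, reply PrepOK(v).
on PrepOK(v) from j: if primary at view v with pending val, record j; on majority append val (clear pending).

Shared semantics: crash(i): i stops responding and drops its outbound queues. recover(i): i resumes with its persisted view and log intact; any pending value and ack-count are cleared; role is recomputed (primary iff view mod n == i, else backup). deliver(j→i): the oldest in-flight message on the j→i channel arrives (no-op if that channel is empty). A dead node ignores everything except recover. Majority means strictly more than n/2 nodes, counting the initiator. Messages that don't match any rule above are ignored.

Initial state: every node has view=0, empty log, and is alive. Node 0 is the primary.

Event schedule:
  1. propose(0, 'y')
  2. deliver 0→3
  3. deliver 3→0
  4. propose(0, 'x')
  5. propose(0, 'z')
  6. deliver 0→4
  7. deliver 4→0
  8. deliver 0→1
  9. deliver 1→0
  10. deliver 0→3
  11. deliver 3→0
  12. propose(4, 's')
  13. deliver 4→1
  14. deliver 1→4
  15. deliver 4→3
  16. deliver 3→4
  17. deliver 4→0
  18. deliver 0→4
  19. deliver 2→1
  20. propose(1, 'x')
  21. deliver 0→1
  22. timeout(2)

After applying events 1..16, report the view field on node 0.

step 1 propose(0,'y'): —
step 2 deliver 0→3: 3={back,v=0,log=y}
step 3 deliver 3→0: —
step 4 propose(0,'x'): —
step 5 propose(0,'z'): —
step 6 deliver 0→4: 4={back,v=0,log=y}
step 7 deliver 4→0: —
step 8 deliver 0→1: 1={back,v=0,log=y}
step 9 deliver 1→0: 0={prim,v=0,log=z}
step 10 deliver 0→3: 3={back,v=0,log=y,x}
step 11 deliver 3→0: —
step 12 propose(4,'s'): —
step 13 deliver 4→1: —
step 14 deliver 1→4: —
step 15 deliver 4→3: —
step 16 deliver 3→4: —

0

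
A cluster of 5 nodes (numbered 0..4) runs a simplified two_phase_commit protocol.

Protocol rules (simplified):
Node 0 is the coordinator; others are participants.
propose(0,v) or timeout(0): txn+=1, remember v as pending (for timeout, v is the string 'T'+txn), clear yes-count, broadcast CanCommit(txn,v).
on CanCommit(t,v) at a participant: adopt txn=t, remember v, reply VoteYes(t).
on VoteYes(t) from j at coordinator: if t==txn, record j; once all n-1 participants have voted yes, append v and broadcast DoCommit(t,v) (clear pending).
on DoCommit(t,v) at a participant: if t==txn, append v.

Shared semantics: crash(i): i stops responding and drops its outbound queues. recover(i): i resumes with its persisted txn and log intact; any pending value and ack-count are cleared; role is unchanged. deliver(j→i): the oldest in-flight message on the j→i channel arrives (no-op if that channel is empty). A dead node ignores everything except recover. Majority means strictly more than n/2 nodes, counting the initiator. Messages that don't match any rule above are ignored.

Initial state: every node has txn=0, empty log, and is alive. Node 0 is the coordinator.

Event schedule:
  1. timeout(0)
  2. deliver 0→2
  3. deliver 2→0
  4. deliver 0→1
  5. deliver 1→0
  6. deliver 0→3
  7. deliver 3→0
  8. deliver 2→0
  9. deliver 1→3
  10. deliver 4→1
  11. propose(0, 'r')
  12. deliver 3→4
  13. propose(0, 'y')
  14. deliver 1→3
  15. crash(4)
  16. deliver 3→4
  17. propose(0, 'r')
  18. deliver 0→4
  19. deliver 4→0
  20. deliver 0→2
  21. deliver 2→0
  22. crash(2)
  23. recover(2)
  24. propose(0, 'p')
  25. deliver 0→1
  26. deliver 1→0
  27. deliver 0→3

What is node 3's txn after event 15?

1

after 1 — timeout(0): n0:coor/t1/[-]
after 2 — deliver 0→2: n2:part/t1/[-]
after 3 — deliver 2→0: ·
after 4 — deliver 0→1: n1:part/t1/[-]
after 5 — deliver 1→0: ·
after 6 — deliver 0→3: n3:part/t1/[-]
after 7 — deliver 3→0: ·
after 8 — deliver 2→0: ·
after 9 — deliver 1→3: ·
after 10 — deliver 4→1: ·
after 11 — propose(0,'r'): n0:coor/t2/[-]
after 12 — deliver 3→4: ·
after 13 — propose(0,'y'): n0:coor/t3/[-]
after 14 — deliver 1→3: ·
after 15 — crash(4): n4:✗part/t0/[-]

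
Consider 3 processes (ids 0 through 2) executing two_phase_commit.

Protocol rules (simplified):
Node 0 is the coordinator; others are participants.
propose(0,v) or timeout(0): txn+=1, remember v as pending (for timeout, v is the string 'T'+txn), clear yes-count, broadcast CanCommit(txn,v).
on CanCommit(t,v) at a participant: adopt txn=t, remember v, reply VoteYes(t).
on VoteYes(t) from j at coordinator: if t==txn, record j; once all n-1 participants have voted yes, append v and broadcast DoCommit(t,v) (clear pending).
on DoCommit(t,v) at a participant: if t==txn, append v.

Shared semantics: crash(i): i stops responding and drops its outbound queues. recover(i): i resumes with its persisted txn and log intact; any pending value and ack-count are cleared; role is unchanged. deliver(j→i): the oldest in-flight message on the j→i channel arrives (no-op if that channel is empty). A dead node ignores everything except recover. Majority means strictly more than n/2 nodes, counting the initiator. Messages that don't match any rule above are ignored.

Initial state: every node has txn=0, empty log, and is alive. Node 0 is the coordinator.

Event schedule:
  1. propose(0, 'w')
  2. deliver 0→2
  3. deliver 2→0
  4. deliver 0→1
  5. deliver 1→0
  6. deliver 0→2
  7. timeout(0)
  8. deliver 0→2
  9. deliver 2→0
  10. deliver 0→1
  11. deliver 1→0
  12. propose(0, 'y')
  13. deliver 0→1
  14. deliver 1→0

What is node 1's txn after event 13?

after 1 — propose(0,'w'): n0:coor/t1/[-]
after 2 — deliver 0→2: n2:part/t1/[-]
after 3 — deliver 2→0: ·
after 4 — deliver 0→1: n1:part/t1/[-]
after 5 — deliver 1→0: n0:coor/t1/[w]
after 6 — deliver 0→2: n2:part/t1/[w]
after 7 — timeout(0): n0:coor/t2/[w]
after 8 — deliver 0→2: n2:part/t2/[w]
after 9 — deliver 2→0: ·
after 10 — deliver 0→1: n1:part/t1/[w]
after 11 — deliver 1→0: ·
after 12 — propose(0,'y'): n0:coor/t3/[w]
after 13 — deliver 0→1: n1:part/t2/[w]

2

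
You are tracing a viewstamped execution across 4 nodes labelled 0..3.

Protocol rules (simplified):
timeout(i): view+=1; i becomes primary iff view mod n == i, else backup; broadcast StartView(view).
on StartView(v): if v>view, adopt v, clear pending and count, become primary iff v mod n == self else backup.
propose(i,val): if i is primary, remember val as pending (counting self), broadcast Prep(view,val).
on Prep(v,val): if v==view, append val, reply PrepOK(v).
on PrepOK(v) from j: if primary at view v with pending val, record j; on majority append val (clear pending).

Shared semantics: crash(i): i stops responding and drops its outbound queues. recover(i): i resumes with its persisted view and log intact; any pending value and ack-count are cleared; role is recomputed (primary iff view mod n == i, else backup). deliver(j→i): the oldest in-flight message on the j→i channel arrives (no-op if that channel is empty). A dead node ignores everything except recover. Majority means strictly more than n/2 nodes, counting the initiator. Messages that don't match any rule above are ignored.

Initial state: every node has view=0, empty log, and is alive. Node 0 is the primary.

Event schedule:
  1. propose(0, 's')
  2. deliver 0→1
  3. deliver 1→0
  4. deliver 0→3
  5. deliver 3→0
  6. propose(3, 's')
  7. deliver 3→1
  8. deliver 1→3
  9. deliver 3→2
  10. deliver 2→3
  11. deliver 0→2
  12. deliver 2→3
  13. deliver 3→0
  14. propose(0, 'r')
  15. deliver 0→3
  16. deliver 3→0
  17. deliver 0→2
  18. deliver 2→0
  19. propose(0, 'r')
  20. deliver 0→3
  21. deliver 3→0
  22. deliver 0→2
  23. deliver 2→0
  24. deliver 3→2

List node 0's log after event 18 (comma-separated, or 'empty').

s,r

1. propose(0,'s'):  nop
2. deliver 0→1:  <1:back v0 s>
3. deliver 1→0:  nop
4. deliver 0→3:  <3:back v0 s>
5. deliver 3→0:  <0:prim v0 s>
6. propose(3,'s'):  nop
7. deliver 3→1:  nop
8. deliver 1→3:  nop
9. deliver 3→2:  nop
10. deliver 2→3:  nop
11. deliver 0→2:  <2:back v0 s>
12. deliver 2→3:  nop
13. deliver 3→0:  nop
14. propose(0,'r'):  nop
15. deliver 0→3:  <3:back v0 s,r>
16. deliver 3→0:  nop
17. deliver 0→2:  <2:back v0 s,r>
18. deliver 2→0:  <0:prim v0 s,r>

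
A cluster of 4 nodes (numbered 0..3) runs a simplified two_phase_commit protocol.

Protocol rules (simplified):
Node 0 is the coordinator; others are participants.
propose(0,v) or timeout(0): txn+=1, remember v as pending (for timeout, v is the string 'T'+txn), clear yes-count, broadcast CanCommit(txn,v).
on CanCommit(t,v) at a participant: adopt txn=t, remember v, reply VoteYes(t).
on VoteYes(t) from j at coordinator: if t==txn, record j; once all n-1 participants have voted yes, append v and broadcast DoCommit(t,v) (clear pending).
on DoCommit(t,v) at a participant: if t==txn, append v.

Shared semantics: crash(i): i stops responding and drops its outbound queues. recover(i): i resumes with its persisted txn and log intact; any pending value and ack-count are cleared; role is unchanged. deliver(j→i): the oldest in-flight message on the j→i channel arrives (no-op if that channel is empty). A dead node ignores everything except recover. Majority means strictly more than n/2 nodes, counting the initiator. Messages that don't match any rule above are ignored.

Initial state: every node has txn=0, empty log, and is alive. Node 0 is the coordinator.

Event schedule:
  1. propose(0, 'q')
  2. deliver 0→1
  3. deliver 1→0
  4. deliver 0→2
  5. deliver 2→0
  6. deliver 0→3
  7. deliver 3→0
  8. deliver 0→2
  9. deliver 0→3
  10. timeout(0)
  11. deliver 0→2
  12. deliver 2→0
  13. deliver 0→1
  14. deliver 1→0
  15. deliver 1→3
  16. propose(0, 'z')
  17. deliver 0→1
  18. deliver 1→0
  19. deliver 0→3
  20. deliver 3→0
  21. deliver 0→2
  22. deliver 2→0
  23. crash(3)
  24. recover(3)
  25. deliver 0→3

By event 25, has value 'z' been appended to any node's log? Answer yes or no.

no

step 1 propose(0,'q'): 0={coor,t=1,log=-}
step 2 deliver 0→1: 1={part,t=1,log=-}
step 3 deliver 1→0: —
step 4 deliver 0→2: 2={part,t=1,log=-}
step 5 deliver 2→0: —
step 6 deliver 0→3: 3={part,t=1,log=-}
step 7 deliver 3→0: 0={coor,t=1,log=q}
step 8 deliver 0→2: 2={part,t=1,log=q}
step 9 deliver 0→3: 3={part,t=1,log=q}
step 10 timeout(0): 0={coor,t=2,log=q}
step 11 deliver 0→2: 2={part,t=2,log=q}
step 12 deliver 2→0: —
step 13 deliver 0→1: 1={part,t=1,log=q}
step 14 deliver 1→0: —
step 15 deliver 1→3: —
step 16 propose(0,'z'): 0={coor,t=3,log=q}
step 17 deliver 0→1: 1={part,t=2,log=q}
step 18 deliver 1→0: —
step 19 deliver 0→3: 3={part,t=2,log=q}
step 20 deliver 3→0: —
step 21 deliver 0→2: 2={part,t=3,log=q}
step 22 deliver 2→0: —
step 23 crash(3): 3={✗part,t=2,log=q}
step 24 recover(3): 3={part,t=2,log=q}
step 25 deliver 0→3: 3={part,t=3,log=q}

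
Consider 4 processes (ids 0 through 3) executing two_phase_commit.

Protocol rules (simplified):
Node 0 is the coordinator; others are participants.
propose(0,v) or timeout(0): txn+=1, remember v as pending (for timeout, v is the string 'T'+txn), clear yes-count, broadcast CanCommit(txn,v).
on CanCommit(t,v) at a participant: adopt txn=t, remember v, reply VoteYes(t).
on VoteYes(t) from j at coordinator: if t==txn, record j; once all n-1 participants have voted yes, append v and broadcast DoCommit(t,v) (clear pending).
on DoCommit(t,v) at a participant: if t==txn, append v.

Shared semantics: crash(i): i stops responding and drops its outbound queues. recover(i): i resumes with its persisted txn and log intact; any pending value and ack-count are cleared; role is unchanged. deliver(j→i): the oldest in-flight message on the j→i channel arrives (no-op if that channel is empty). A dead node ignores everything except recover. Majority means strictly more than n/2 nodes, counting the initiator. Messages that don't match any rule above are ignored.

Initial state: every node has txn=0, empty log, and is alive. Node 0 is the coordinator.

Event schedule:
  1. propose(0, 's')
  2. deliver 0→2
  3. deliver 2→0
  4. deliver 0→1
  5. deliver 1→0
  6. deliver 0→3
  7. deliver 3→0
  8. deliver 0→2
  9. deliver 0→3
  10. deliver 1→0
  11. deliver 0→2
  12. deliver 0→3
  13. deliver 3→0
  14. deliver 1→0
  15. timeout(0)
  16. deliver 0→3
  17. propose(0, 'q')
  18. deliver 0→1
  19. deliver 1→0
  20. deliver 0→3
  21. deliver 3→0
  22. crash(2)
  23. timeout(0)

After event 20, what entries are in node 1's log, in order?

[1] propose(0,'s') → N0(coor t1 [-])
[2] deliver 0→2 → N2(part t1 [-])
[3] deliver 2→0 → ∅
[4] deliver 0→1 → N1(part t1 [-])
[5] deliver 1→0 → ∅
[6] deliver 0→3 → N3(part t1 [-])
[7] deliver 3→0 → N0(coor t1 [s])
[8] deliver 0→2 → N2(part t1 [s])
[9] deliver 0→3 → N3(part t1 [s])
[10] deliver 1→0 → ∅
[11] deliver 0→2 → ∅
[12] deliver 0→3 → ∅
[13] deliver 3→0 → ∅
[14] deliver 1→0 → ∅
[15] timeout(0) → N0(coor t2 [s])
[16] deliver 0→3 → N3(part t2 [s])
[17] propose(0,'q') → N0(coor t3 [s])
[18] deliver 0→1 → N1(part t1 [s])
[19] deliver 1→0 → ∅
[20] deliver 0→3 → N3(part t3 [s])

s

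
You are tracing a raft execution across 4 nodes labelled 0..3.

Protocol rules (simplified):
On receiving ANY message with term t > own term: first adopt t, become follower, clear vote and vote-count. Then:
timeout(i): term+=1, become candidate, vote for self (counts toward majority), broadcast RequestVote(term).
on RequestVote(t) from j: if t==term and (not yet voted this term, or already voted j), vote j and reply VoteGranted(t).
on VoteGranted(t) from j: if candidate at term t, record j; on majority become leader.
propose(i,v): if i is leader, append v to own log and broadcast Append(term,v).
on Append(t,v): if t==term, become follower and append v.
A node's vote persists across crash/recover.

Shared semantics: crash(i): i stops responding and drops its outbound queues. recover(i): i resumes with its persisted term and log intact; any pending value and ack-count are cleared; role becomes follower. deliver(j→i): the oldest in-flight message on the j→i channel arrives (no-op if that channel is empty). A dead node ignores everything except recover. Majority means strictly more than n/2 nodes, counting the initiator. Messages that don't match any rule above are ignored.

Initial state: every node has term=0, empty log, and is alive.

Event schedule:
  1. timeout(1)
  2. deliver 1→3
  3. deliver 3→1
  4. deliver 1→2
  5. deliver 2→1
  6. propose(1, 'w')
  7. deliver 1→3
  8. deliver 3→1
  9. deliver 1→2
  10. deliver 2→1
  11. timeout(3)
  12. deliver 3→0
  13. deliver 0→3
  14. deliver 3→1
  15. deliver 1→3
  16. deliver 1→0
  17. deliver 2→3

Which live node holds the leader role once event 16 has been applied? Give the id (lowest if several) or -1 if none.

1. timeout(1):  <1:cand t1 ->
2. deliver 1→3:  <3:foll t1 ->
3. deliver 3→1:  nop
4. deliver 1→2:  <2:foll t1 ->
5. deliver 2→1:  <1:lead t1 ->
6. propose(1,'w'):  <1:lead t1 w>
7. deliver 1→3:  <3:foll t1 w>
8. deliver 3→1:  nop
9. deliver 1→2:  <2:foll t1 w>
10. deliver 2→1:  nop
11. timeout(3):  <3:cand t2 w>
12. deliver 3→0:  <0:foll t2 ->
13. deliver 0→3:  nop
14. deliver 3→1:  <1:foll t2 w>
15. deliver 1→3:  <3:lead t2 w>
16. deliver 1→0:  nop

3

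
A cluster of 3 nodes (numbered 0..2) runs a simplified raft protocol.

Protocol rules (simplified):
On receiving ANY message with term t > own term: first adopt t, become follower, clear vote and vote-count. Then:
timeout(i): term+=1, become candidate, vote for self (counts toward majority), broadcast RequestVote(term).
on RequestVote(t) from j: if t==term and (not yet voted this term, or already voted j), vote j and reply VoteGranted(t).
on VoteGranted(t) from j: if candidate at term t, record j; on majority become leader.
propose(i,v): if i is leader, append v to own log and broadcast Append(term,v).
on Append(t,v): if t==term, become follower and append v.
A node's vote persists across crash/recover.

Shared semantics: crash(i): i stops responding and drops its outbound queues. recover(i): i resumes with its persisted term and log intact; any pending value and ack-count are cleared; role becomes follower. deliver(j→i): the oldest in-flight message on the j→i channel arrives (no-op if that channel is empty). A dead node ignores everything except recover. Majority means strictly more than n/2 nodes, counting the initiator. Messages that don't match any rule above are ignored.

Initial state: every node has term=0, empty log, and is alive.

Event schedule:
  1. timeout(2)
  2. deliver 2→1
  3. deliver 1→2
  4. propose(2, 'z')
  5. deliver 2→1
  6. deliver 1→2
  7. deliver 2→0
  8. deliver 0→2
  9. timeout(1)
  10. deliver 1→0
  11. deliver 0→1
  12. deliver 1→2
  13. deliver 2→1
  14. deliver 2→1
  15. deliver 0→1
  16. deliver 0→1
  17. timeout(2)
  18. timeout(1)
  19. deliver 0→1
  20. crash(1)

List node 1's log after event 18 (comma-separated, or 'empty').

z

[1] timeout(2) → N2(cand t1 [-])
[2] deliver 2→1 → N1(foll t1 [-])
[3] deliver 1→2 → N2(lead t1 [-])
[4] propose(2,'z') → N2(lead t1 [z])
[5] deliver 2→1 → N1(foll t1 [z])
[6] deliver 1→2 → ∅
[7] deliver 2→0 → N0(foll t1 [-])
[8] deliver 0→2 → ∅
[9] timeout(1) → N1(cand t2 [z])
[10] deliver 1→0 → N0(foll t2 [-])
[11] deliver 0→1 → N1(lead t2 [z])
[12] deliver 1→2 → N2(foll t2 [z])
[13] deliver 2→1 → ∅
[14] deliver 2→1 → ∅
[15] deliver 0→1 → ∅
[16] deliver 0→1 → ∅
[17] timeout(2) → N2(cand t3 [z])
[18] timeout(1) → N1(cand t3 [z])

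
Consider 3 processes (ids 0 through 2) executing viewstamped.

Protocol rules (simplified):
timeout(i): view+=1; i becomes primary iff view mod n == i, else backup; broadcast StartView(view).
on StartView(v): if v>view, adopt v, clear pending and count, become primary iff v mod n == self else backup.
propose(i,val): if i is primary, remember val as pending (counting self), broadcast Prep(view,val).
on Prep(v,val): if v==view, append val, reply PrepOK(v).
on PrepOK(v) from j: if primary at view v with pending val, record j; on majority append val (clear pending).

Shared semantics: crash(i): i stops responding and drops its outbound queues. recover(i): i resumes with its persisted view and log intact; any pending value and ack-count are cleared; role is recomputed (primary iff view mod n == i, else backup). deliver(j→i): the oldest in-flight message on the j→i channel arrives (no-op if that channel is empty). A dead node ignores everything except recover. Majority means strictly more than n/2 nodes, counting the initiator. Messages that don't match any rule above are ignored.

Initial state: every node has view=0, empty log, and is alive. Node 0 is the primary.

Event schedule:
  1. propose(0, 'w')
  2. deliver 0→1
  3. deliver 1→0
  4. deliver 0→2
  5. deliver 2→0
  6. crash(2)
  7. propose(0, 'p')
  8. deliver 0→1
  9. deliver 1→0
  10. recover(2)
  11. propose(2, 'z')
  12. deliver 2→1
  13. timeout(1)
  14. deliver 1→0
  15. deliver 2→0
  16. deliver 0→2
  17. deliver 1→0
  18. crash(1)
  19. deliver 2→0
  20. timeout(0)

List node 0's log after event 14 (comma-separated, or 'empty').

w,p

e1 propose(0,'w'): ·
e2 deliver 0→1: 1[back,v=0,w]
e3 deliver 1→0: 0[prim,v=0,w]
e4 deliver 0→2: 2[back,v=0,w]
e5 deliver 2→0: ·
e6 crash(2): 2[✗back,v=0,w]
e7 propose(0,'p'): ·
e8 deliver 0→1: 1[back,v=0,w,p]
e9 deliver 1→0: 0[prim,v=0,w,p]
e10 recover(2): 2[back,v=0,w]
e11 propose(2,'z'): ·
e12 deliver 2→1: ·
e13 timeout(1): 1[prim,v=1,w,p]
e14 deliver 1→0: 0[back,v=1,w,p]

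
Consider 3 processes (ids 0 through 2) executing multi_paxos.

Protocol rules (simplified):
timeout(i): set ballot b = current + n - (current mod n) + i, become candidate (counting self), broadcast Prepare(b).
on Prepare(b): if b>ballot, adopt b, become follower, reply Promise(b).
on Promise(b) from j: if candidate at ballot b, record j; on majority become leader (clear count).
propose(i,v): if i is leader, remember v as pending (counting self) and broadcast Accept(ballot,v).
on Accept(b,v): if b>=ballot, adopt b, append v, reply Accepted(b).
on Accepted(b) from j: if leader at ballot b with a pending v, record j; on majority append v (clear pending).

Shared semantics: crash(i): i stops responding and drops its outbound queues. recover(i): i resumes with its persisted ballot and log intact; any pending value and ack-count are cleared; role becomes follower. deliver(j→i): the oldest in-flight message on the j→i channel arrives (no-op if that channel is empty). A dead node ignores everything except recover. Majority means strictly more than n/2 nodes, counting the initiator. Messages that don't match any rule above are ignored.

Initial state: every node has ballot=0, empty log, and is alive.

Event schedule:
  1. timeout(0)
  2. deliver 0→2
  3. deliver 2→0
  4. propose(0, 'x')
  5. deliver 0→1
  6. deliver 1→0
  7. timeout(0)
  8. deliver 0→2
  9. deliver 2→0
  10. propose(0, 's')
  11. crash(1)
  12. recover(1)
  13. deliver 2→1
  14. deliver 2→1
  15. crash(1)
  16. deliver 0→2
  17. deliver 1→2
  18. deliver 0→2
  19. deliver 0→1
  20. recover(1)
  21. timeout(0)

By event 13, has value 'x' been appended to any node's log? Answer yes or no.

yes

1. timeout(0):  <0:cand b3 ->
2. deliver 0→2:  <2:foll b3 ->
3. deliver 2→0:  <0:lead b3 ->
4. propose(0,'x'):  nop
5. deliver 0→1:  <1:foll b3 ->
6. deliver 1→0:  nop
7. timeout(0):  <0:cand b6 ->
8. deliver 0→2:  <2:foll b3 x>
9. deliver 2→0:  nop
10. propose(0,'s'):  nop
11. crash(1):  <1:✗foll b3 ->
12. recover(1):  <1:foll b3 ->
13. deliver 2→1:  nop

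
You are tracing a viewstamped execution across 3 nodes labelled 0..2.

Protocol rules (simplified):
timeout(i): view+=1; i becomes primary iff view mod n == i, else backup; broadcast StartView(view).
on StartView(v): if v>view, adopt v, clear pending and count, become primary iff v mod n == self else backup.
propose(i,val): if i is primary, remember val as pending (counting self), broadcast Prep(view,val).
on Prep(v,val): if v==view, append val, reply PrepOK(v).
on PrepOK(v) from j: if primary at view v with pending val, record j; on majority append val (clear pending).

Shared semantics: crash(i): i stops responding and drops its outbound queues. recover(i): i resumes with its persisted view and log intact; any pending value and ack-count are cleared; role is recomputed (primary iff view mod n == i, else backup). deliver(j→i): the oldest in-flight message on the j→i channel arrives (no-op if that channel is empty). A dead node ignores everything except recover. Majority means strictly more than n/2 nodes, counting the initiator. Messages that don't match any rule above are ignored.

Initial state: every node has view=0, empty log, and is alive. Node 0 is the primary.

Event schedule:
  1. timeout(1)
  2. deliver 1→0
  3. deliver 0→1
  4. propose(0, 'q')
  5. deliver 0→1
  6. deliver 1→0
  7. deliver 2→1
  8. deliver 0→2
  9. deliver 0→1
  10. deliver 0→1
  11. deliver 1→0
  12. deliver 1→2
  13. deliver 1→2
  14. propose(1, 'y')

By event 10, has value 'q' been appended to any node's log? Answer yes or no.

no

1. timeout(1):  <1:prim v1 ->
2. deliver 1→0:  <0:back v1 ->
3. deliver 0→1:  nop
4. propose(0,'q'):  nop
5. deliver 0→1:  nop
6. deliver 1→0:  nop
7. deliver 2→1:  nop
8. deliver 0→2:  nop
9. deliver 0→1:  nop
10. deliver 0→1:  nop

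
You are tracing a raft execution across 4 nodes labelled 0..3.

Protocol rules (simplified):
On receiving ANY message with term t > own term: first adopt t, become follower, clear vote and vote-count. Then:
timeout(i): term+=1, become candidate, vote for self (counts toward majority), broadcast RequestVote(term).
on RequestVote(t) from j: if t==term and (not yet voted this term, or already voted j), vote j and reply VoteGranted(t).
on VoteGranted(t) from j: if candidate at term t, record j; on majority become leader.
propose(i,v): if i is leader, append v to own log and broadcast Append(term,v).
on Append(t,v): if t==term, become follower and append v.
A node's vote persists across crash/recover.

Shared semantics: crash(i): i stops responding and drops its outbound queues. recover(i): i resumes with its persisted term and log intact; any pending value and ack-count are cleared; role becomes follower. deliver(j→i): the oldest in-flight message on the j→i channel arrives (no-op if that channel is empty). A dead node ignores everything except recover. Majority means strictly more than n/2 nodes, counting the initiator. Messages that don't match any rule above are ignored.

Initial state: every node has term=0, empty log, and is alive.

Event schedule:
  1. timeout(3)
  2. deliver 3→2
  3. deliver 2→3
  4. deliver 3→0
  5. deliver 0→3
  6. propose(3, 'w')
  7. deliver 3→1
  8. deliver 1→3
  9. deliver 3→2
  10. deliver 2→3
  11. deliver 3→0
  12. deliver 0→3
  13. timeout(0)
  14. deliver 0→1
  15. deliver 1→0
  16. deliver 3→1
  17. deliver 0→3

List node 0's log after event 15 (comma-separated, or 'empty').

w

after 1 — timeout(3): n3:cand/t1/[-]
after 2 — deliver 3→2: n2:foll/t1/[-]
after 3 — deliver 2→3: ·
after 4 — deliver 3→0: n0:foll/t1/[-]
after 5 — deliver 0→3: n3:lead/t1/[-]
after 6 — propose(3,'w'): n3:lead/t1/[w]
after 7 — deliver 3→1: n1:foll/t1/[-]
after 8 — deliver 1→3: ·
after 9 — deliver 3→2: n2:foll/t1/[w]
after 10 — deliver 2→3: ·
after 11 — deliver 3→0: n0:foll/t1/[w]
after 12 — deliver 0→3: ·
after 13 — timeout(0): n0:cand/t2/[w]
after 14 — deliver 0→1: n1:foll/t2/[-]
after 15 — deliver 1→0: ·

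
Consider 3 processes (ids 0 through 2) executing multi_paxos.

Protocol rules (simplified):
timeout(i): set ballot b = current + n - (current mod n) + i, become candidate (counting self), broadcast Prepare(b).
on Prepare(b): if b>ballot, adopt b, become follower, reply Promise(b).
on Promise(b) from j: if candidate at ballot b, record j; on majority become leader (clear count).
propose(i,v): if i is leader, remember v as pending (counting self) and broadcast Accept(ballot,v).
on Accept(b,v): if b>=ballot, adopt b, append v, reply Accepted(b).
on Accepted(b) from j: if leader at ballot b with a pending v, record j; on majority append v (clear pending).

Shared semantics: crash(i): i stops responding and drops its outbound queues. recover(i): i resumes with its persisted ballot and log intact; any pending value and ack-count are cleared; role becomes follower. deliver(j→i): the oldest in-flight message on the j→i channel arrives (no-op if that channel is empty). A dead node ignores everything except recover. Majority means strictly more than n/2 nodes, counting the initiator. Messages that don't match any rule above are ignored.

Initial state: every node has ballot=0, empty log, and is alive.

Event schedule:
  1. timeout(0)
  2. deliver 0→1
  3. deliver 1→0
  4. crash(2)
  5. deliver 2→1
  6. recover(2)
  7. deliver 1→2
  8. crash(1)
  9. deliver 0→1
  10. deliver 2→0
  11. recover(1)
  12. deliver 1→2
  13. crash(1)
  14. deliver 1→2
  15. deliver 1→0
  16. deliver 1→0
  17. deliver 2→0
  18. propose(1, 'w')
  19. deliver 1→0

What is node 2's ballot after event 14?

after 1 — timeout(0): n0:cand/b3/[-]
after 2 — deliver 0→1: n1:foll/b3/[-]
after 3 — deliver 1→0: n0:lead/b3/[-]
after 4 — crash(2): n2:✗foll/b0/[-]
after 5 — deliver 2→1: ·
after 6 — recover(2): n2:foll/b0/[-]
after 7 — deliver 1→2: ·
after 8 — crash(1): n1:✗foll/b3/[-]
after 9 — deliver 0→1: ·
after 10 — deliver 2→0: ·
after 11 — recover(1): n1:foll/b3/[-]
after 12 — deliver 1→2: ·
after 13 — crash(1): n1:✗foll/b3/[-]
after 14 — deliver 1→2: ·

0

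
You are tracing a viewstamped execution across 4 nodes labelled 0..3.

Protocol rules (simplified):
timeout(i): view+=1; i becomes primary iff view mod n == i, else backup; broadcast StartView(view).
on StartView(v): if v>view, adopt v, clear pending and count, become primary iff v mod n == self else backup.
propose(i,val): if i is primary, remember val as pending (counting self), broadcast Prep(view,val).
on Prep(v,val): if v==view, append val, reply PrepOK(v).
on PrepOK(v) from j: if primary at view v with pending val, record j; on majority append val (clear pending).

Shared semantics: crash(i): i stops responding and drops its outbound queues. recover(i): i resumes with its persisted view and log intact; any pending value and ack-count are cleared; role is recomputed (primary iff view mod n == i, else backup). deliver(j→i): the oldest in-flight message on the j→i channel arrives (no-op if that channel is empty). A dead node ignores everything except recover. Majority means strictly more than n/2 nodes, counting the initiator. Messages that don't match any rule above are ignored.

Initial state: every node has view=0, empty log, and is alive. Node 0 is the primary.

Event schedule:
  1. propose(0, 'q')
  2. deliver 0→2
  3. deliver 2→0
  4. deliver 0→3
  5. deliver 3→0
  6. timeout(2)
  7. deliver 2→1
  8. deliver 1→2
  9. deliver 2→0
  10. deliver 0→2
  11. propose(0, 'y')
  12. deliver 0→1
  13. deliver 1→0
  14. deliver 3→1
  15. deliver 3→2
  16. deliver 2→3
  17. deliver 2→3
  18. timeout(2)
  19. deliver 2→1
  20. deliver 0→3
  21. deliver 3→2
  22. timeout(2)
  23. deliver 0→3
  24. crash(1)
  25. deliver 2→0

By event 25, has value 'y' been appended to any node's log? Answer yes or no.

no

1. propose(0,'q'):  nop
2. deliver 0→2:  <2:back v0 q>
3. deliver 2→0:  nop
4. deliver 0→3:  <3:back v0 q>
5. deliver 3→0:  <0:prim v0 q>
6. timeout(2):  <2:back v1 q>
7. deliver 2→1:  <1:prim v1 ->
8. deliver 1→2:  nop
9. deliver 2→0:  <0:back v1 q>
10. deliver 0→2:  nop
11. propose(0,'y'):  nop
12. deliver 0→1:  nop
13. deliver 1→0:  nop
14. deliver 3→1:  nop
15. deliver 3→2:  nop
16. deliver 2→3:  <3:back v1 q>
17. deliver 2→3:  nop
18. timeout(2):  <2:prim v2 q>
19. deliver 2→1:  <1:back v2 ->
20. deliver 0→3:  nop
21. deliver 3→2:  nop
22. timeout(2):  <2:back v3 q>
23. deliver 0→3:  nop
24. crash(1):  <1:✗back v2 ->
25. deliver 2→0:  <0:back v2 q>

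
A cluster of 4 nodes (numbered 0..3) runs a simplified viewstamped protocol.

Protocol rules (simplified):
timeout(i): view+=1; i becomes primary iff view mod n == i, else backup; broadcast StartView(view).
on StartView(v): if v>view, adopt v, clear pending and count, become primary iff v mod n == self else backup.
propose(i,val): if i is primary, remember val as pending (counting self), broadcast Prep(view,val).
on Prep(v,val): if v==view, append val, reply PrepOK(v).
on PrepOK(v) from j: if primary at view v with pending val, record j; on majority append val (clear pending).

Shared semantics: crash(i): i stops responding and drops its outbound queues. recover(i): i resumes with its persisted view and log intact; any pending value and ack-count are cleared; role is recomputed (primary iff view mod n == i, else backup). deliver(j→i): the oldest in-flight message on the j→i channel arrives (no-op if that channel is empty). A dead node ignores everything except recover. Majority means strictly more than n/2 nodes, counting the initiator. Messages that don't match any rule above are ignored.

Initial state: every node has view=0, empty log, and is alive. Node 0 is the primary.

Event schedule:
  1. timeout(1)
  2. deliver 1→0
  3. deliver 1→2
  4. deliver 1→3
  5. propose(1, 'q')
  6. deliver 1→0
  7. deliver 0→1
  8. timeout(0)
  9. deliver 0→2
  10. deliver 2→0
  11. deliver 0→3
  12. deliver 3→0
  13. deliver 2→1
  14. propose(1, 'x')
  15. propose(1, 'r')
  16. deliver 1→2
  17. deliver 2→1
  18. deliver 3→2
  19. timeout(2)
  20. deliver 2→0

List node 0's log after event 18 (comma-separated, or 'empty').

q

1. timeout(1):  <1:prim v1 ->
2. deliver 1→0:  <0:back v1 ->
3. deliver 1→2:  <2:back v1 ->
4. deliver 1→3:  <3:back v1 ->
5. propose(1,'q'):  nop
6. deliver 1→0:  <0:back v1 q>
7. deliver 0→1:  nop
8. timeout(0):  <0:back v2 q>
9. deliver 0→2:  <2:prim v2 ->
10. deliver 2→0:  nop
11. deliver 0→3:  <3:back v2 ->
12. deliver 3→0:  nop
13. deliver 2→1:  nop
14. propose(1,'x'):  nop
15. propose(1,'r'):  nop
16. deliver 1→2:  nop
17. deliver 2→1:  nop
18. deliver 3→2:  nop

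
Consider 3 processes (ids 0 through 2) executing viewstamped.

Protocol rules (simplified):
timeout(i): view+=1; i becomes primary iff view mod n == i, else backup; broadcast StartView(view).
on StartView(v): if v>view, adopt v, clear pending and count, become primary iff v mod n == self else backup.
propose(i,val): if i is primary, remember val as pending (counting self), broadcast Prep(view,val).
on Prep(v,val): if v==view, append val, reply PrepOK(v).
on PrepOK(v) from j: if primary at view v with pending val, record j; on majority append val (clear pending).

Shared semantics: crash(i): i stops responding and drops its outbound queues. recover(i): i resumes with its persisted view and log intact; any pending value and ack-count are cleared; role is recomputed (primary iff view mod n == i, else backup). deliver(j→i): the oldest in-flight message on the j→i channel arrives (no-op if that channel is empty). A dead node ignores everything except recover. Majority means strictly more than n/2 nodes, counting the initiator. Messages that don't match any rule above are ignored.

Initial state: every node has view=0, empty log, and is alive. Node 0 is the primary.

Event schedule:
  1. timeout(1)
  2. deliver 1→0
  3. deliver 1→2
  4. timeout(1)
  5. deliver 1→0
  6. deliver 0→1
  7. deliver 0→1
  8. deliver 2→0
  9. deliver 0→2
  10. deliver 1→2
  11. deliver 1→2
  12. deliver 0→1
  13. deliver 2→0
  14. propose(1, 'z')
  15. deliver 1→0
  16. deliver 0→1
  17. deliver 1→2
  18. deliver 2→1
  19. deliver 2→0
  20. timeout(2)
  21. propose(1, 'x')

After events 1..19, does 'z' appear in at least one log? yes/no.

[1] timeout(1) → N1(prim v1 [-])
[2] deliver 1→0 → N0(back v1 [-])
[3] deliver 1→2 → N2(back v1 [-])
[4] timeout(1) → N1(back v2 [-])
[5] deliver 1→0 → N0(back v2 [-])
[6] deliver 0→1 → ∅
[7] deliver 0→1 → ∅
[8] deliver 2→0 → ∅
[9] deliver 0→2 → ∅
[10] deliver 1→2 → N2(prim v2 [-])
[11] deliver 1→2 → ∅
[12] deliver 0→1 → ∅
[13] deliver 2→0 → ∅
[14] propose(1,'z') → ∅
[15] deliver 1→0 → ∅
[16] deliver 0→1 → ∅
[17] deliver 1→2 → ∅
[18] deliver 2→1 → ∅
[19] deliver 2→0 → ∅

no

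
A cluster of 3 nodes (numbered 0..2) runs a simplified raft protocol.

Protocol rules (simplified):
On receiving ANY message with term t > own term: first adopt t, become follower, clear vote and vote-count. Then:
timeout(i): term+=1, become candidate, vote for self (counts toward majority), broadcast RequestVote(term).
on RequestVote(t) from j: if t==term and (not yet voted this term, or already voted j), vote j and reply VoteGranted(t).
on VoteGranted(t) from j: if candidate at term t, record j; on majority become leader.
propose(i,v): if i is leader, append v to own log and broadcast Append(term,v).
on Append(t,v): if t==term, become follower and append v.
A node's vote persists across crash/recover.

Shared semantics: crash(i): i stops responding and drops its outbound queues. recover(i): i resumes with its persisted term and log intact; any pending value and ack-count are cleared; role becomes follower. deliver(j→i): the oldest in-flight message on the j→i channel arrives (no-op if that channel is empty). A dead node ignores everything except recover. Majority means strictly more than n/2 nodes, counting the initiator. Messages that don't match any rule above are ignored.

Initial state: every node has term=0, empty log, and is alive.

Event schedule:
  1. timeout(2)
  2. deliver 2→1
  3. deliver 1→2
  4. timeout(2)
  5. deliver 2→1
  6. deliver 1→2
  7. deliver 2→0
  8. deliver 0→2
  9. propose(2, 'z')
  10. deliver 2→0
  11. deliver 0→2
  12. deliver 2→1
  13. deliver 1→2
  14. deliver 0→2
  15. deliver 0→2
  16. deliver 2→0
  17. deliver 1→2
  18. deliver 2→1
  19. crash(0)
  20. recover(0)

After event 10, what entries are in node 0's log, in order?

1. timeout(2):  <2:cand t1 ->
2. deliver 2→1:  <1:foll t1 ->
3. deliver 1→2:  <2:lead t1 ->
4. timeout(2):  <2:cand t2 ->
5. deliver 2→1:  <1:foll t2 ->
6. deliver 1→2:  <2:lead t2 ->
7. deliver 2→0:  <0:foll t1 ->
8. deliver 0→2:  nop
9. propose(2,'z'):  <2:lead t2 z>
10. deliver 2→0:  <0:foll t2 ->

empty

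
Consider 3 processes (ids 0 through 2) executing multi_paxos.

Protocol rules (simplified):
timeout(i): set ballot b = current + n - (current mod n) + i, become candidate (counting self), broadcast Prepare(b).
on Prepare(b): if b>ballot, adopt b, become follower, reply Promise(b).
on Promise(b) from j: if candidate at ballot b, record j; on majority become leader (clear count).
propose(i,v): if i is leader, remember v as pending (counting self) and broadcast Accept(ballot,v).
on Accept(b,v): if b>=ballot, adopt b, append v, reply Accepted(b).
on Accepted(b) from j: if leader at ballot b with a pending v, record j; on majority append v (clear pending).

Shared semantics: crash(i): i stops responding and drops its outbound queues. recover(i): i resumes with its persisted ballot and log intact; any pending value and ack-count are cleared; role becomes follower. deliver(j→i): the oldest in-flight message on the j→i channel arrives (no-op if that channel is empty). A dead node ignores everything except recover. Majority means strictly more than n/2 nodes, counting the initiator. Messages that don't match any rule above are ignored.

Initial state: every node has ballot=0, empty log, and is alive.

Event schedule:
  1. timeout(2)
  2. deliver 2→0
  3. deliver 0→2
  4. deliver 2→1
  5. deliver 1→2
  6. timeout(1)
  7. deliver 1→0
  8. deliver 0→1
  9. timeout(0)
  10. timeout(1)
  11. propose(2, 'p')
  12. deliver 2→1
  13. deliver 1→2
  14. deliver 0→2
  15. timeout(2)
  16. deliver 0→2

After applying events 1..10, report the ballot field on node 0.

9

step 1 timeout(2): 2={cand,b=5,log=-}
step 2 deliver 2→0: 0={foll,b=5,log=-}
step 3 deliver 0→2: 2={lead,b=5,log=-}
step 4 deliver 2→1: 1={foll,b=5,log=-}
step 5 deliver 1→2: —
step 6 timeout(1): 1={cand,b=7,log=-}
step 7 deliver 1→0: 0={foll,b=7,log=-}
step 8 deliver 0→1: 1={lead,b=7,log=-}
step 9 timeout(0): 0={cand,b=9,log=-}
step 10 timeout(1): 1={cand,b=10,log=-}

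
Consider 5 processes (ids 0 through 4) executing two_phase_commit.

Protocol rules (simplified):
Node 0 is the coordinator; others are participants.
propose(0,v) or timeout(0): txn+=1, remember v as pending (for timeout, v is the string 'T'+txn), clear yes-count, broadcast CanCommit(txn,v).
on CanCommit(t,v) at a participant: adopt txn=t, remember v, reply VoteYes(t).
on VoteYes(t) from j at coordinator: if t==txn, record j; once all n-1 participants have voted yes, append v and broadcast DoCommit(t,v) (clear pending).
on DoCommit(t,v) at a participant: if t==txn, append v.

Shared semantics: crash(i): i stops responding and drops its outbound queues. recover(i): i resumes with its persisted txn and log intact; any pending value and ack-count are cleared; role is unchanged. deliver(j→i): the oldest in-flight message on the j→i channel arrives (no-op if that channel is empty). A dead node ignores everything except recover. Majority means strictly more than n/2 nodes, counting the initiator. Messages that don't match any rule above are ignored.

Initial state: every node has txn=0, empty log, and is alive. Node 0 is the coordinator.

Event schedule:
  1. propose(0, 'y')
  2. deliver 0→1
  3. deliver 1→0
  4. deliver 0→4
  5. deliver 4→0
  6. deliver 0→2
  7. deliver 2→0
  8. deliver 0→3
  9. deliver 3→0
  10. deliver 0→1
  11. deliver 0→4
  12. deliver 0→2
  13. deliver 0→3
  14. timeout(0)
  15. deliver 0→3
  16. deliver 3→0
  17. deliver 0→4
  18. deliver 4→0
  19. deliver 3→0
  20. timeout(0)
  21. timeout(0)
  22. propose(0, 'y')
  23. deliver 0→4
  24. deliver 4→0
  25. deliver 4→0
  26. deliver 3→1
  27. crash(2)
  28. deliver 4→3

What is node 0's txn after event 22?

after 1 — propose(0,'y'): n0:coor/t1/[-]
after 2 — deliver 0→1: n1:part/t1/[-]
after 3 — deliver 1→0: ·
after 4 — deliver 0→4: n4:part/t1/[-]
after 5 — deliver 4→0: ·
after 6 — deliver 0→2: n2:part/t1/[-]
after 7 — deliver 2→0: ·
after 8 — deliver 0→3: n3:part/t1/[-]
after 9 — deliver 3→0: n0:coor/t1/[y]
after 10 — deliver 0→1: n1:part/t1/[y]
after 11 — deliver 0→4: n4:part/t1/[y]
after 12 — deliver 0→2: n2:part/t1/[y]
after 13 — deliver 0→3: n3:part/t1/[y]
after 14 — timeout(0): n0:coor/t2/[y]
after 15 — deliver 0→3: n3:part/t2/[y]
after 16 — deliver 3→0: ·
after 17 — deliver 0→4: n4:part/t2/[y]
after 18 — deliver 4→0: ·
after 19 — deliver 3→0: ·
after 20 — timeout(0): n0:coor/t3/[y]
after 21 — timeout(0): n0:coor/t4/[y]
after 22 — propose(0,'y'): n0:coor/t5/[y]

5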